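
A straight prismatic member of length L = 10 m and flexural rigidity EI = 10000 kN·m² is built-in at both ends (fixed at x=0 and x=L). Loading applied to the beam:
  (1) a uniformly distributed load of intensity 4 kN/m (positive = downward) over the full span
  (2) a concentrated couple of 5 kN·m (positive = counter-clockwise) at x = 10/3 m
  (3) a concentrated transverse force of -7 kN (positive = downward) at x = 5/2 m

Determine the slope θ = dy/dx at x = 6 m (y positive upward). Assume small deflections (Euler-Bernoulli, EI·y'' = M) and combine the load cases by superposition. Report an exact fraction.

Load 1 — uniform load w=4 kN/m over full span:
  θ_1 = -wx(L-x)(L-2x)/(12EI) = -4·6·(10-6)·(10-2·6)/(12·10000) = 1/625 rad
Load 2 — applied couple M₀=5 kN·m at a=10/3 m (b=L-a=20/3):
  θ_2 = (R_Ax²/2 - M_Ax - M₀(x-a))/EI  [x>a] with R_A=2/3, M_A=0 = ((2/3)·6²/2 - 0·6 - 5·(6-(10/3)))/10000 = -1/7500 rad
Load 3 — point force P=-7 kN at a=5/2 m (b=L-a=15/2):
  θ_3 = Pa²(L-x)(2bL-(3b+a)(L-x))/(2L³EI)  [x>a] = (-7)·(5/2)²·(10-6)·(2·(15/2)·10-(3·(15/2)+(5/2))·(10-6))/(2·10³·10000) = -7/16000 rad
Superposition: θ = Σ θ_i = 247/240000 rad ≈ 0.001029 rad

θ(6) = 247/240000 rad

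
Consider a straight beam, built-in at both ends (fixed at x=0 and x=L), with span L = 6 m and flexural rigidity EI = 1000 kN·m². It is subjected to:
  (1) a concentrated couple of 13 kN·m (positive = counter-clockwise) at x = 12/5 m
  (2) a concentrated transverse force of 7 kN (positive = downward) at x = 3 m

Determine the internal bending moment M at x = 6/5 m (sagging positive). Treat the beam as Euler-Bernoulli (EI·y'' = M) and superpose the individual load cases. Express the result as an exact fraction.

Load 1 — applied couple M₀=13 kN·m at a=12/5 m (b=L-a=18/5):
  M_1 = R_Ax - M_A  [x≤a] with R_A=78/25, M_A=39/25 = (78/25)·(6/5) - (39/25) = 273/125 kN·m
Load 2 — point force P=7 kN at a=3 m (b=L-a=3):
  M_2 = Pb²(3a+b)x/L³ - Pab²/L²  [x≤a] = 7·3²·(3·3+3)·(6/5)/6³ - 7·3·3²/6² = -21/20 kN·m
Superposition: M = Σ M_i = 567/500 kN·m ≈ 1.134000 kN·m

M(6/5) = 567/500 kN·m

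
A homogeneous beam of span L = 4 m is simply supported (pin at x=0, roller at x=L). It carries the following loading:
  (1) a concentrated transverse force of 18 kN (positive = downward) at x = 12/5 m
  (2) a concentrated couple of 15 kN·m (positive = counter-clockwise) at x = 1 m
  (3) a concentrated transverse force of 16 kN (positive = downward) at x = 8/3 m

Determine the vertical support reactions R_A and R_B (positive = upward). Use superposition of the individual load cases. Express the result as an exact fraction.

Load 1 — point force P=18 kN at a=12/5 m (b=L-a=8/5):
  R_A = Pb/L = 18·(8/5)/4 = 36/5 kN
  R_B = Pa/L = 18·(12/5)/4 = 54/5 kN
Load 2 — applied couple M₀=15 kN·m at a=1 m (b=L-a=3):
  R_A = M₀/L = 15/4 kN
  R_B = -M₀/L = -15/4 kN
Load 3 — point force P=16 kN at a=8/3 m (b=L-a=4/3):
  R_A = Pb/L = 16·(4/3)/4 = 16/3 kN
  R_B = Pa/L = 16·(8/3)/4 = 32/3 kN
Superposition: R_A = 977/60 kN, R_B = 1063/60 kN

R_A = 977/60 kN, R_B = 1063/60 kN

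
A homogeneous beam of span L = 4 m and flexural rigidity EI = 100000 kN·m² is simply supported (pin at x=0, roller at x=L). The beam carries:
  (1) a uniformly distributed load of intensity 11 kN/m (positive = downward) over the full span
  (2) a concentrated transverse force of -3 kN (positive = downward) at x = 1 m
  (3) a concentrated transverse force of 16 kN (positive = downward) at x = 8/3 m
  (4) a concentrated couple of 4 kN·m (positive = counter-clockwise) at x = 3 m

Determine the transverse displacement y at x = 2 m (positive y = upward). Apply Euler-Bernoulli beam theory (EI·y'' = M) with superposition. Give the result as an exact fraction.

Load 1 — uniform load w=11 kN/m over full span:
  y_1 = -wx(L³-2Lx²+x³)/(24EI) = -11·2·(4³-2·4·2²+2³)/(24·100000) = -11/30000 m
Load 2 — point force P=-3 kN at a=1 m (b=L-a=3):
  y_2 = -Pa(L-x)(2Lx-a²-x²)/(6LEI)  [x>a] = -(-3)·1·(4-2)·(2·4·2-1²-2²)/(6·4·100000) = 11/400000 m
Load 3 — point force P=16 kN at a=8/3 m (b=L-a=4/3):
  y_3 = -Pbx(L²-b²-x²)/(6LEI)  [x≤a] = -16·(4/3)·2·(4²-(4/3)²-2²)/(6·4·100000) = -46/253125 m
Load 4 — applied couple M₀=4 kN·m at a=3 m (b=L-a=1):
  y_4 = (M₀x³/(6L)+C₁x)/EI  [x≤a] with C₁=M₀(3b²-L²)/(6L)=-13/6 = (4·2³/(6·4)+(-13/6)·2)/100000 = -3/100000 m
Superposition: y = Σ y_i = -17849/32400000 m ≈ -0.000551 m

y(2) = -17849/32400000 m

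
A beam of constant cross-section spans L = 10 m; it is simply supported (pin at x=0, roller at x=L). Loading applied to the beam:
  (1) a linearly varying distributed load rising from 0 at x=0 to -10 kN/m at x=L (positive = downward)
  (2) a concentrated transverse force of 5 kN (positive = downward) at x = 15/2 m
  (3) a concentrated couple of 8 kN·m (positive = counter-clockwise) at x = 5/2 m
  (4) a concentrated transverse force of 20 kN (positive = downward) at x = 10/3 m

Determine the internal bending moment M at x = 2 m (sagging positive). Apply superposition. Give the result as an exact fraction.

Load 1 — triangular load w₀=-10 kN/m (0→w₀ over full span):
  M_1 = w₀Lx/6 - w₀x³/(6L) = (-10)·10·2/6 - (-10)·2³/(6·10) = -32 kN·m
Load 2 — point force P=5 kN at a=15/2 m (b=L-a=5/2):
  M_2 = Pbx/L  [x≤a] = 5·(5/2)·2/10 = 5/2 kN·m
Load 3 — applied couple M₀=8 kN·m at a=5/2 m (b=L-a=15/2):
  M_3 = M₀x/L  [x≤a] = 8·2/10 = 8/5 kN·m
Load 4 — point force P=20 kN at a=10/3 m (b=L-a=20/3):
  M_4 = Pbx/L  [x≤a] = 20·(20/3)·2/10 = 80/3 kN·m
Superposition: M = Σ M_i = -37/30 kN·m ≈ -1.233333 kN·m

M(2) = -37/30 kN·m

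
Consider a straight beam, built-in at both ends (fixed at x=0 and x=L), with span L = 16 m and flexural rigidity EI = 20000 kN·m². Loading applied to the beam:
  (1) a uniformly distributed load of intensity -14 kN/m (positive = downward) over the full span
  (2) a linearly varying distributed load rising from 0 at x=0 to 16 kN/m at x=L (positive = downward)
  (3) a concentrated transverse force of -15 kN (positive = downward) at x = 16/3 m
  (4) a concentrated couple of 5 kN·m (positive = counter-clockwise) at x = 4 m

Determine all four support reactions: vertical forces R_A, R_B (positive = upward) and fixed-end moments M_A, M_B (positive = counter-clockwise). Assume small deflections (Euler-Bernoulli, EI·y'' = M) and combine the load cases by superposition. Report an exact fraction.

R_A = -485911/5760 kN, M_A = -143011/720 kN·m, R_B = -153449/5760 kN, M_B = 81509/720 kN·m

Load 1 — uniform load w=-14 kN/m over full span:
  R_A = wL/2 = (-14)·16/2 = -112 kN
  M_A = wL²/12 = (-14)·16²/12 = -896/3 kN·m
  R_B = wL/2 = (-14)·16/2 = -112 kN
  M_B = -wL²/12 = -(-14)·16²/12 = 896/3 kN·m
Load 2 — triangular load w₀=16 kN/m (0→w₀ over full span):
  R_A = 3w₀L/20 = 3·16·16/20 = 192/5 kN
  M_A = w₀L²/30 = 16·16²/30 = 2048/15 kN·m
  R_B = 7w₀L/20 = 7·16·16/20 = 448/5 kN
  M_B = -w₀L²/20 = -16·16²/20 = -1024/5 kN·m
Load 3 — point force P=-15 kN at a=16/3 m (b=L-a=32/3):
  R_A = Pb²(3a+b)/L³ = (-15)·(32/3)²·(3·(16/3)+(32/3))/16³ = -100/9 kN
  M_A = Pab²/L² = (-15)·(16/3)·(32/3)²/16² = -320/9 kN·m
  R_B = Pa²(a+3b)/L³ = (-15)·(16/3)²·((16/3)+3·(32/3))/16³ = -35/9 kN
  M_B = -Pa²b/L² = -(-15)·(16/3)²·(32/3)/16² = 160/9 kN·m
Load 4 — applied couple M₀=5 kN·m at a=4 m (b=L-a=12):
  R_A = 6M₀ab/L³ = 6·5·4·12/16³ = 45/128 kN
  M_A = M₀b(2a-b)/L² = 5·12·(2·4-12)/16² = -15/16 kN·m
  R_B = -6M₀ab/L³ = -6·5·4·12/16³ = -45/128 kN
  M_B = M₀a(2b-a)/L² = 5·4·(2·12-4)/16² = 25/16 kN·m
Superposition: R_A = -485911/5760 kN, M_A = -143011/720 kN·m, R_B = -153449/5760 kN, M_B = 81509/720 kN·m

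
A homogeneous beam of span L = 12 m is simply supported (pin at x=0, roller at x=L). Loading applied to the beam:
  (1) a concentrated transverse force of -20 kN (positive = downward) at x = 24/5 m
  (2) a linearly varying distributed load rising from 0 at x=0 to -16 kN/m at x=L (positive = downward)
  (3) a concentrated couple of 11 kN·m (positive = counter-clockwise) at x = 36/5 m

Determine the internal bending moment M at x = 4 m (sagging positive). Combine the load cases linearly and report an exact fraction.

M(4) = -1423/9 kN·m

Load 1 — point force P=-20 kN at a=24/5 m (b=L-a=36/5):
  M_1 = Pbx/L  [x≤a] = (-20)·(36/5)·4/12 = -48 kN·m
Load 2 — triangular load w₀=-16 kN/m (0→w₀ over full span):
  M_2 = w₀Lx/6 - w₀x³/(6L) = (-16)·12·4/6 - (-16)·4³/(6·12) = -1024/9 kN·m
Load 3 — applied couple M₀=11 kN·m at a=36/5 m (b=L-a=24/5):
  M_3 = M₀x/L  [x≤a] = 11·4/12 = 11/3 kN·m
Superposition: M = Σ M_i = -1423/9 kN·m ≈ -158.111111 kN·m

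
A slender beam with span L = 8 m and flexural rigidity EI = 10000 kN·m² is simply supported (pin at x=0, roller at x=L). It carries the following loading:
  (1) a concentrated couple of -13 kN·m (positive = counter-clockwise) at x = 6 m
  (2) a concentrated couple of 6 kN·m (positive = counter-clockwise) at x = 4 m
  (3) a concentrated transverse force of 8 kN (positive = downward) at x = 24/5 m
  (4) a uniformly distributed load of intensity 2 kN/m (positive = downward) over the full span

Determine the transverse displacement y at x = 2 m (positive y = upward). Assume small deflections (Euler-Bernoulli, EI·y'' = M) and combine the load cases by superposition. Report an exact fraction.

Load 1 — applied couple M₀=-13 kN·m at a=6 m (b=L-a=2):
  y_1 = (M₀x³/(6L)+C₁x)/EI  [x≤a] with C₁=M₀(3b²-L²)/(6L)=169/12 = ((-13)·2³/(6·8)+(169/12)·2)/10000 = 13/5000 m
Load 2 — applied couple M₀=6 kN·m at a=4 m (b=L-a=4):
  y_2 = (M₀x³/(6L)+C₁x)/EI  [x≤a] with C₁=M₀(3b²-L²)/(6L)=-2 = (6·2³/(6·8)+(-2)·2)/10000 = -3/10000 m
Load 3 — point force P=8 kN at a=24/5 m (b=L-a=16/5):
  y_3 = -Pbx(L²-b²-x²)/(6LEI)  [x≤a] = -8·(16/5)·2·(8²-(16/5)²-2²)/(6·8·10000) = -1244/234375 m
Load 4 — uniform load w=2 kN/m over full span:
  y_4 = -wx(L³-2Lx²+x³)/(24EI) = -2·2·(8³-2·8·2²+2³)/(24·10000) = -19/2500 m
Superposition: y = Σ y_i = -39779/3750000 m ≈ -0.010608 m

y(2) = -39779/3750000 m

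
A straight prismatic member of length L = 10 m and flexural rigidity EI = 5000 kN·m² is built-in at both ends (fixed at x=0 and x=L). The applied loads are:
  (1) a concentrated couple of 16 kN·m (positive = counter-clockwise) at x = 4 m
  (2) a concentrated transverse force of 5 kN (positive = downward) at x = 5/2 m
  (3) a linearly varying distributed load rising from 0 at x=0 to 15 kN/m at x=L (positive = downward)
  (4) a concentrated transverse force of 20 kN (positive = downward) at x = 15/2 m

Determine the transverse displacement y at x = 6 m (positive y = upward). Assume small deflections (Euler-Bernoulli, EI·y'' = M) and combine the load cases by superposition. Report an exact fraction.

y(6) = -11132/234375 m

Load 1 — applied couple M₀=16 kN·m at a=4 m (b=L-a=6):
  y_1 = (R_Ax³/6 - M_Ax²/2 - M₀(x-a)²/2)/EI  [x>a] with R_A=288/125, M_A=48/25 = ((288/125)·6³/6 - (48/25)·6²/2 - 16·(6-4)²/2)/5000 = 256/78125 m
Load 2 — point force P=5 kN at a=5/2 m (b=L-a=15/2):
  y_2 = -Pa²(L-x)²(3bL-(3b+a)(L-x))/(6L³EI)  [x>a] = -5·(5/2)²·(10-6)²·(3·(15/2)·10-(3·(15/2)+(5/2))·(10-6))/(6·10³·5000) = -1/480 m
Load 3 — triangular load w₀=15 kN/m (0→w₀ over full span):
  y_3 = -w₀x²(L-x)²(x+2L)/(120LEI) = -15·6²·(10-6)²·(6+2·10)/(120·10·5000) = -117/3125 m
Load 4 — point force P=20 kN at a=15/2 m (b=L-a=5/2):
  y_4 = -Pb²x²(3aL-(3a+b)x)/(6L³EI)  [x≤a] = -20·(5/2)²·6²·(3·(15/2)·10-(3·(15/2)+(5/2))·6)/(6·10³·5000) = -9/800 m
Superposition: y = Σ y_i = -11132/234375 m ≈ -0.047497 m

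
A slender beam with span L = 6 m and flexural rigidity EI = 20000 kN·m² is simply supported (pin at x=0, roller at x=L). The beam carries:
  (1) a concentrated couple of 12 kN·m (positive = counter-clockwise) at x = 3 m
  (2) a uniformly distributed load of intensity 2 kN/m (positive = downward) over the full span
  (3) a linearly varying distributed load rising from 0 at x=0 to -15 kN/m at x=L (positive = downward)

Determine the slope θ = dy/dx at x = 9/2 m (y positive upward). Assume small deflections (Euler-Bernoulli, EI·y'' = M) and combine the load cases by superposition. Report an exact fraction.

θ(9/2) = -8841/5120000 rad

Load 1 — applied couple M₀=12 kN·m at a=3 m (b=L-a=3):
  θ_1 = (M₀x²/(2L)-M₀(x-a)+C₁)/EI  [x>a] with C₁=M₀(3b²-L²)/(6L)=-3 = (12·(9/2)²/(2·6)-12·((9/2)-3)+(-3))/20000 = -3/80000 rad
Load 2 — uniform load w=2 kN/m over full span:
  θ_2 = -w(L³-6Lx²+4x³)/(24EI) = -2·(6³-6·6·(9/2)²+4·(9/2)³)/(24·20000) = 99/160000 rad
Load 3 — triangular load w₀=-15 kN/m (0→w₀ over full span):
  θ_3 = -w₀(7L⁴-30L²x²+15x⁴)/(360LEI) = -(-15)·(7·6⁴-30·6²·(9/2)²+15·(9/2)⁴)/(360·6·20000) = -11817/5120000 rad
Superposition: θ = Σ θ_i = -8841/5120000 rad ≈ -0.001727 rad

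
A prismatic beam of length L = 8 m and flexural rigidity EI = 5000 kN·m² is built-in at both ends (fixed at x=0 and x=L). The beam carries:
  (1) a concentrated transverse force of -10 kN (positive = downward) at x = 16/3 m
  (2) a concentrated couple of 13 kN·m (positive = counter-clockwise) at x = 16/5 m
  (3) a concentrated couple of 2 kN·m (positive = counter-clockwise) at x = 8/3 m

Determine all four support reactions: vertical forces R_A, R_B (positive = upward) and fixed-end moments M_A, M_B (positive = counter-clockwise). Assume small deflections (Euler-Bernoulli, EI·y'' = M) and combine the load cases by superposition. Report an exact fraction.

R_A = 109/1350 kN, M_A = -2947/675 kN·m, R_B = -13609/1350 kN, M_B = 11258/675 kN·m

Load 1 — point force P=-10 kN at a=16/3 m (b=L-a=8/3):
  R_A = Pb²(3a+b)/L³ = (-10)·(8/3)²·(3·(16/3)+(8/3))/8³ = -70/27 kN
  M_A = Pab²/L² = (-10)·(16/3)·(8/3)²/8² = -160/27 kN·m
  R_B = Pa²(a+3b)/L³ = (-10)·(16/3)²·((16/3)+3·(8/3))/8³ = -200/27 kN
  M_B = -Pa²b/L² = -(-10)·(16/3)²·(8/3)/8² = 320/27 kN·m
Load 2 — applied couple M₀=13 kN·m at a=16/5 m (b=L-a=24/5):
  R_A = 6M₀ab/L³ = 6·13·(16/5)·(24/5)/8³ = 117/50 kN
  M_A = M₀b(2a-b)/L² = 13·(24/5)·(2·(16/5)-(24/5))/8² = 39/25 kN·m
  R_B = -6M₀ab/L³ = -6·13·(16/5)·(24/5)/8³ = -117/50 kN
  M_B = M₀a(2b-a)/L² = 13·(16/5)·(2·(24/5)-(16/5))/8² = 104/25 kN·m
Load 3 — applied couple M₀=2 kN·m at a=8/3 m (b=L-a=16/3):
  R_A = 6M₀ab/L³ = 6·2·(8/3)·(16/3)/8³ = 1/3 kN
  M_A = M₀b(2a-b)/L² = 2·(16/3)·(2·(8/3)-(16/3))/8² = 0 kN·m
  R_B = -6M₀ab/L³ = -6·2·(8/3)·(16/3)/8³ = -1/3 kN
  M_B = M₀a(2b-a)/L² = 2·(8/3)·(2·(16/3)-(8/3))/8² = 2/3 kN·m
Superposition: R_A = 109/1350 kN, M_A = -2947/675 kN·m, R_B = -13609/1350 kN, M_B = 11258/675 kN·m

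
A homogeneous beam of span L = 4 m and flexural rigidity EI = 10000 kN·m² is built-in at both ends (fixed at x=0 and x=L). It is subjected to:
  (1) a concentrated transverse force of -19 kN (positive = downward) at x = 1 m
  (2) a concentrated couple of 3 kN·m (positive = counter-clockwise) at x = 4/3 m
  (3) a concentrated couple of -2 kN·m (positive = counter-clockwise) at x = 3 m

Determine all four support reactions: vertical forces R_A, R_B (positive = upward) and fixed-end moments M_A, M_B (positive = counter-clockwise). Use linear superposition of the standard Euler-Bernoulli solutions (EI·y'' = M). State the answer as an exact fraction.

Load 1 — point force P=-19 kN at a=1 m (b=L-a=3):
  R_A = Pb²(3a+b)/L³ = (-19)·3²·(3·1+3)/4³ = -513/32 kN
  M_A = Pab²/L² = (-19)·1·3²/4² = -171/16 kN·m
  R_B = Pa²(a+3b)/L³ = (-19)·1²·(1+3·3)/4³ = -95/32 kN
  M_B = -Pa²b/L² = -(-19)·1²·3/4² = 57/16 kN·m
Load 2 — applied couple M₀=3 kN·m at a=4/3 m (b=L-a=8/3):
  R_A = 6M₀ab/L³ = 6·3·(4/3)·(8/3)/4³ = 1 kN
  M_A = M₀b(2a-b)/L² = 3·(8/3)·(2·(4/3)-(8/3))/4² = 0 kN·m
  R_B = -6M₀ab/L³ = -6·3·(4/3)·(8/3)/4³ = -1 kN
  M_B = M₀a(2b-a)/L² = 3·(4/3)·(2·(8/3)-(4/3))/4² = 1 kN·m
Load 3 — applied couple M₀=-2 kN·m at a=3 m (b=L-a=1):
  R_A = 6M₀ab/L³ = 6·(-2)·3·1/4³ = -9/16 kN
  M_A = M₀b(2a-b)/L² = (-2)·1·(2·3-1)/4² = -5/8 kN·m
  R_B = -6M₀ab/L³ = -6·(-2)·3·1/4³ = 9/16 kN
  M_B = M₀a(2b-a)/L² = (-2)·3·(2·1-3)/4² = 3/8 kN·m
Superposition: R_A = -499/32 kN, M_A = -181/16 kN·m, R_B = -109/32 kN, M_B = 79/16 kN·m

R_A = -499/32 kN, M_A = -181/16 kN·m, R_B = -109/32 kN, M_B = 79/16 kN·m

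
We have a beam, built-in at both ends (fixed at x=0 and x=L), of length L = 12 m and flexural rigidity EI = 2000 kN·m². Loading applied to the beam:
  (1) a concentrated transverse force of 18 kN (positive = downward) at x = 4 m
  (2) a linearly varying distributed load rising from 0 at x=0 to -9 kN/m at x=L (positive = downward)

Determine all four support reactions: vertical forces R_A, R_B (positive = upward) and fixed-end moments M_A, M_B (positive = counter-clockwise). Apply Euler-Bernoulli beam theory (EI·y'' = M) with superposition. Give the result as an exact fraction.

R_A = -43/15 kN, M_A = -56/5 kN·m, R_B = -497/15 kN, M_B = 244/5 kN·m

Load 1 — point force P=18 kN at a=4 m (b=L-a=8):
  R_A = Pb²(3a+b)/L³ = 18·8²·(3·4+8)/12³ = 40/3 kN
  M_A = Pab²/L² = 18·4·8²/12² = 32 kN·m
  R_B = Pa²(a+3b)/L³ = 18·4²·(4+3·8)/12³ = 14/3 kN
  M_B = -Pa²b/L² = -18·4²·8/12² = -16 kN·m
Load 2 — triangular load w₀=-9 kN/m (0→w₀ over full span):
  R_A = 3w₀L/20 = 3·(-9)·12/20 = -81/5 kN
  M_A = w₀L²/30 = (-9)·12²/30 = -216/5 kN·m
  R_B = 7w₀L/20 = 7·(-9)·12/20 = -189/5 kN
  M_B = -w₀L²/20 = -(-9)·12²/20 = 324/5 kN·m
Superposition: R_A = -43/15 kN, M_A = -56/5 kN·m, R_B = -497/15 kN, M_B = 244/5 kN·m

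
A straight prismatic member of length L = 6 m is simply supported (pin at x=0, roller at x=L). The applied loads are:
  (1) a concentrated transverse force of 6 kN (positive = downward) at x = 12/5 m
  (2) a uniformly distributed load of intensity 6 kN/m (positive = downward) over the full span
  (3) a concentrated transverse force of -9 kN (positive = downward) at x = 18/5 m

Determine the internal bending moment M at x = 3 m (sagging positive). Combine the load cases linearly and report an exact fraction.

M(3) = 117/5 kN·m

Load 1 — point force P=6 kN at a=12/5 m (b=L-a=18/5):
  M_1 = Pa(L-x)/L  [x>a] = 6·(12/5)·(6-3)/6 = 36/5 kN·m
Load 2 — uniform load w=6 kN/m over full span:
  M_2 = wx(L-x)/2 = 6·3·(6-3)/2 = 27 kN·m
Load 3 — point force P=-9 kN at a=18/5 m (b=L-a=12/5):
  M_3 = Pbx/L  [x≤a] = (-9)·(12/5)·3/6 = -54/5 kN·m
Superposition: M = Σ M_i = 117/5 kN·m ≈ 23.400000 kN·m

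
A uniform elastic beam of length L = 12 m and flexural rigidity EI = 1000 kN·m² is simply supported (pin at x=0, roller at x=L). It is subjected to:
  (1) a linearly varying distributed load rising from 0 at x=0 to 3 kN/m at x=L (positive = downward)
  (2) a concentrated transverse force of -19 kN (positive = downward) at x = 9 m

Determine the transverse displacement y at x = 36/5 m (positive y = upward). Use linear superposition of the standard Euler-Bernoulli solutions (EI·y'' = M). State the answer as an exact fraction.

Load 1 — triangular load w₀=3 kN/m (0→w₀ over full span):
  y_1 = -w₀x(7L⁴-10L²x²+3x⁴)/(360LEI) = -3·(36/5)·(7·12⁴-10·12²·(36/5)²+3·(36/5)⁴)/(360·12·1000) = -767232/1953125 m
Load 2 — point force P=-19 kN at a=9 m (b=L-a=3):
  y_2 = -Pbx(L²-b²-x²)/(6LEI)  [x≤a] = -(-19)·3·(36/5)·(12²-3²-(36/5)²)/(6·12·1000) = 118503/250000 m
Superposition: y = Σ y_i = 2537163/31250000 m ≈ 0.081189 m

y(36/5) = 2537163/31250000 m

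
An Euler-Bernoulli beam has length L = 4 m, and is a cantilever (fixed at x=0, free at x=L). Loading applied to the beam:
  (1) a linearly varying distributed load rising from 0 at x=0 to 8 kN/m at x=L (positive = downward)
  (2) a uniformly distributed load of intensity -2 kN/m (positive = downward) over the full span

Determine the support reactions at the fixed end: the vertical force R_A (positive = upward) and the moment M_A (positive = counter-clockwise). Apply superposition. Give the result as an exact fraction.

Load 1 — triangular load w₀=8 kN/m (0→w₀ over full span):
  R_A = w₀L/2 = 8·4/2 = 16 kN
  M_A = w₀L²/3 = 8·4²/3 = 128/3 kN·m
Load 2 — uniform load w=-2 kN/m over full span:
  R_A = wL = (-2)·4 = -8 kN
  M_A = wL²/2 = (-2)·4²/2 = -16 kN·m
Superposition: R_A = 8 kN, M_A = 80/3 kN·m

R_A = 8 kN, M_A = 80/3 kN·m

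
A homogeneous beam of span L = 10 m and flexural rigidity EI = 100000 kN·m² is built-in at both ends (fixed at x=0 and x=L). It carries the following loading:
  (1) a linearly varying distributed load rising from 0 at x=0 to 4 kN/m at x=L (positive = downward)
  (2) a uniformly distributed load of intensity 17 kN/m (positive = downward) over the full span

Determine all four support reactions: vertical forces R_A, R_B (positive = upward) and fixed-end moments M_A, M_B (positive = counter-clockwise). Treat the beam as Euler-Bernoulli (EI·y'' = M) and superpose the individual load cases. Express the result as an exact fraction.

R_A = 91 kN, M_A = 155 kN·m, R_B = 99 kN, M_B = -485/3 kN·m

Load 1 — triangular load w₀=4 kN/m (0→w₀ over full span):
  R_A = 3w₀L/20 = 3·4·10/20 = 6 kN
  M_A = w₀L²/30 = 4·10²/30 = 40/3 kN·m
  R_B = 7w₀L/20 = 7·4·10/20 = 14 kN
  M_B = -w₀L²/20 = -4·10²/20 = -20 kN·m
Load 2 — uniform load w=17 kN/m over full span:
  R_A = wL/2 = 17·10/2 = 85 kN
  M_A = wL²/12 = 17·10²/12 = 425/3 kN·m
  R_B = wL/2 = 17·10/2 = 85 kN
  M_B = -wL²/12 = -17·10²/12 = -425/3 kN·m
Superposition: R_A = 91 kN, M_A = 155 kN·m, R_B = 99 kN, M_B = -485/3 kN·m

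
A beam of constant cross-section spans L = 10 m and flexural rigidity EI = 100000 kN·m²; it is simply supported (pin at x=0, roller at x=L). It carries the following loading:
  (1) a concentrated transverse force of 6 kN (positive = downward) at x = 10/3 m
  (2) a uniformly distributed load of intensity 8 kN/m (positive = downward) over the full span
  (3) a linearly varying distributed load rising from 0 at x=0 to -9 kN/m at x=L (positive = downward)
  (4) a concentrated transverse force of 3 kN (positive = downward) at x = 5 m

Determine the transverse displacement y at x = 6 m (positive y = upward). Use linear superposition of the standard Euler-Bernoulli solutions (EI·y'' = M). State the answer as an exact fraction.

Load 1 — point force P=6 kN at a=10/3 m (b=L-a=20/3):
  y_1 = -Pa(L-x)(2Lx-a²-x²)/(6LEI)  [x>a] = -6·(10/3)·(10-6)·(2·10·6-(10/3)²-6²)/(6·10·100000) = -82/84375 m
Load 2 — uniform load w=8 kN/m over full span:
  y_2 = -wx(L³-2Lx²+x³)/(24EI) = -8·6·(10³-2·10·6²+6³)/(24·100000) = -31/3125 m
Load 3 — triangular load w₀=-9 kN/m (0→w₀ over full span):
  y_3 = -w₀x(7L⁴-10L²x²+3x⁴)/(360LEI) = -(-9)·6·(7·10⁴-10·10²·6²+3·6⁴)/(360·10·100000) = 444/78125 m
Load 4 — point force P=3 kN at a=5 m (b=L-a=5):
  y_4 = -Pa(L-x)(2Lx-a²-x²)/(6LEI)  [x>a] = -3·5·(10-6)·(2·10·6-5²-6²)/(6·10·100000) = -59/100000 m
Superposition: y = Σ y_i = -391409/67500000 m ≈ -0.005799 m

y(6) = -391409/67500000 m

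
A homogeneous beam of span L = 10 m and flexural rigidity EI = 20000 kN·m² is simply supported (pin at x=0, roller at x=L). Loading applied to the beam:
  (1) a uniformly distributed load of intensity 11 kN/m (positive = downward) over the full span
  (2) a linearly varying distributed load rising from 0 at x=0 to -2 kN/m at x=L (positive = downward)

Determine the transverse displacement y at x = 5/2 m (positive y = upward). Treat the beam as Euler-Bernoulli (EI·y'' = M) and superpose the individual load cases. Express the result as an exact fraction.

y(5/2) = -1145/24576 m

Load 1 — uniform load w=11 kN/m over full span:
  y_1 = -wx(L³-2Lx²+x³)/(24EI) = -11·(5/2)·(10³-2·10·(5/2)²+(5/2)³)/(24·20000) = -209/4096 m
Load 2 — triangular load w₀=-2 kN/m (0→w₀ over full span):
  y_2 = -w₀x(7L⁴-10L²x²+3x⁴)/(360LEI) = -(-2)·(5/2)·(7·10⁴-10·10²·(5/2)²+3·(5/2)⁴)/(360·10·20000) = 109/24576 m
Superposition: y = Σ y_i = -1145/24576 m ≈ -0.046590 m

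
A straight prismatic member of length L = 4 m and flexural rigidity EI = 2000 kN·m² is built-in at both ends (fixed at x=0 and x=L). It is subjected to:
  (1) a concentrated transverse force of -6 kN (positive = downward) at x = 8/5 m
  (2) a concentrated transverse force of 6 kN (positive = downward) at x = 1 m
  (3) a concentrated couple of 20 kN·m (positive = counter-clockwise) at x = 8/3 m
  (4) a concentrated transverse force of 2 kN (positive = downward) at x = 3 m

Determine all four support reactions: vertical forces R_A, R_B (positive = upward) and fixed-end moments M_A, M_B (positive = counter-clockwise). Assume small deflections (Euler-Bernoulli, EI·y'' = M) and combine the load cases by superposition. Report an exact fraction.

R_A = 24461/3000 kN, M_A = 10441/1500 kN·m, R_B = -18461/3000 kN, M_B = 27/500 kN·m

Load 1 — point force P=-6 kN at a=8/5 m (b=L-a=12/5):
  R_A = Pb²(3a+b)/L³ = (-6)·(12/5)²·(3·(8/5)+(12/5))/4³ = -486/125 kN
  M_A = Pab²/L² = (-6)·(8/5)·(12/5)²/4² = -432/125 kN·m
  R_B = Pa²(a+3b)/L³ = (-6)·(8/5)²·((8/5)+3·(12/5))/4³ = -264/125 kN
  M_B = -Pa²b/L² = -(-6)·(8/5)²·(12/5)/4² = 288/125 kN·m
Load 2 — point force P=6 kN at a=1 m (b=L-a=3):
  R_A = Pb²(3a+b)/L³ = 6·3²·(3·1+3)/4³ = 81/16 kN
  M_A = Pab²/L² = 6·1·3²/4² = 27/8 kN·m
  R_B = Pa²(a+3b)/L³ = 6·1²·(1+3·3)/4³ = 15/16 kN
  M_B = -Pa²b/L² = -6·1²·3/4² = -9/8 kN·m
Load 3 — applied couple M₀=20 kN·m at a=8/3 m (b=L-a=4/3):
  R_A = 6M₀ab/L³ = 6·20·(8/3)·(4/3)/4³ = 20/3 kN
  M_A = M₀b(2a-b)/L² = 20·(4/3)·(2·(8/3)-(4/3))/4² = 20/3 kN·m
  R_B = -6M₀ab/L³ = -6·20·(8/3)·(4/3)/4³ = -20/3 kN
  M_B = M₀a(2b-a)/L² = 20·(8/3)·(2·(4/3)-(8/3))/4² = 0 kN·m
Load 4 — point force P=2 kN at a=3 m (b=L-a=1):
  R_A = Pb²(3a+b)/L³ = 2·1²·(3·3+1)/4³ = 5/16 kN
  M_A = Pab²/L² = 2·3·1²/4² = 3/8 kN·m
  R_B = Pa²(a+3b)/L³ = 2·3²·(3+3·1)/4³ = 27/16 kN
  M_B = -Pa²b/L² = -2·3²·1/4² = -9/8 kN·m
Superposition: R_A = 24461/3000 kN, M_A = 10441/1500 kN·m, R_B = -18461/3000 kN, M_B = 27/500 kN·m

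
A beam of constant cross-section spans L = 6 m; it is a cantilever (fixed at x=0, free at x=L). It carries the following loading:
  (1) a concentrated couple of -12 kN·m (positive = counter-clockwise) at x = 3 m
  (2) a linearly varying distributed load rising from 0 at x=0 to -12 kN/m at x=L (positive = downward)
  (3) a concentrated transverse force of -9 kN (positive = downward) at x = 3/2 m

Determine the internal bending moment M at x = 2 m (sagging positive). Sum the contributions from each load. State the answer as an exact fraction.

Load 1 — applied couple M₀=-12 kN·m at a=3 m (b=L-a=3):
  M_1 = M₀  [x≤a] = (-12) = -12 kN·m
Load 2 — triangular load w₀=-12 kN/m (0→w₀ over full span):
  M_2 = w₀Lx/2 - w₀L²/3 - w₀x³/(6L) = (-12)·6·2/2 - (-12)·6²/3 - (-12)·2³/(6·6) = 224/3 kN·m
Load 3 — point force P=-9 kN at a=3/2 m (b=L-a=9/2):
  M_3 = 0  [x>a] = 0 kN·m
Superposition: M = Σ M_i = 188/3 kN·m ≈ 62.666667 kN·m

M(2) = 188/3 kN·m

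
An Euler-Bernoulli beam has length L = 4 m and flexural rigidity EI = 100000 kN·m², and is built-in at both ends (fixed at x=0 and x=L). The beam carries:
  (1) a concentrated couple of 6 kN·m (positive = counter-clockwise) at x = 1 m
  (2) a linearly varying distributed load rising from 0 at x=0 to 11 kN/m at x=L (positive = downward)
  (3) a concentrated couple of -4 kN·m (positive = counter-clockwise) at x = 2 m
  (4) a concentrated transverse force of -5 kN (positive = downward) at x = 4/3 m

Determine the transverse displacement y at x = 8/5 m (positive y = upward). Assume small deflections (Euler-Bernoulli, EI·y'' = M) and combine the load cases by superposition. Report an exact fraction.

y(8/5) = -3063/1562500000 m

Load 1 — applied couple M₀=6 kN·m at a=1 m (b=L-a=3):
  y_1 = (R_Ax³/6 - M_Ax²/2 - M₀(x-a)²/2)/EI  [x>a] with R_A=27/16, M_A=-9/8 = ((27/16)·(8/5)³/6 - (-9/8)·(8/5)²/2 - 6·((8/5)-1)²/2)/100000 = 189/12500000 m
Load 2 — triangular load w₀=11 kN/m (0→w₀ over full span):
  y_2 = -w₀x²(L-x)²(x+2L)/(120LEI) = -11·(8/5)²·(4-(8/5))²·((8/5)+2·4)/(120·4·100000) = -1584/48828125 m
Load 3 — applied couple M₀=-4 kN·m at a=2 m (b=L-a=2):
  y_3 = (R_Ax³/6 - M_Ax²/2)/EI  [x≤a] with R_A=-3/2, M_A=-1 = ((-3/2)·(8/5)³/6 - (-1)·(8/5)²/2)/100000 = 1/390625 m
Load 4 — point force P=-5 kN at a=4/3 m (b=L-a=8/3):
  y_4 = -Pa²(L-x)²(3bL-(3b+a)(L-x))/(6L³EI)  [x>a] = -(-5)·(4/3)²·(4-(8/5))²·(3·(8/3)·4-(3·(8/3)+(4/3))·(4-(8/5)))/(6·4³·100000) = 1/78125 m
Superposition: y = Σ y_i = -3063/1562500000 m ≈ -0.000002 m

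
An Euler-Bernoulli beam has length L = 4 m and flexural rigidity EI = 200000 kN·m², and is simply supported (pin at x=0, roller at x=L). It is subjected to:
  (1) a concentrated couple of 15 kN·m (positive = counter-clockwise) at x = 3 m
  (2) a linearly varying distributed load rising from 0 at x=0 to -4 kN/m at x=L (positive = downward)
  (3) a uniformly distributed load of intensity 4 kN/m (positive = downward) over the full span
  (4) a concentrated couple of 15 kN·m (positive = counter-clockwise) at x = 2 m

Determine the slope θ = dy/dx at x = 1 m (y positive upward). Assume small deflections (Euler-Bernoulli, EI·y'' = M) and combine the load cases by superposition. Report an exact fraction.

Load 1 — applied couple M₀=15 kN·m at a=3 m (b=L-a=1):
  θ_1 = (M₀x²/(2L)+C₁)/EI  [x≤a] with C₁=M₀(3b²-L²)/(6L)=-65/8 = (15·1²/(2·4)+(-65/8))/200000 = -1/32000 rad
Load 2 — triangular load w₀=-4 kN/m (0→w₀ over full span):
  θ_2 = -w₀(7L⁴-30L²x²+15x⁴)/(360LEI) = -(-4)·(7·4⁴-30·4²·1²+15·1⁴)/(360·4·200000) = 1327/72000000 rad
Load 3 — uniform load w=4 kN/m over full span:
  θ_3 = -w(L³-6Lx²+4x³)/(24EI) = -4·(4³-6·4·1²+4·1³)/(24·200000) = -11/300000 rad
Load 4 — applied couple M₀=15 kN·m at a=2 m (b=L-a=2):
  θ_4 = (M₀x²/(2L)+C₁)/EI  [x≤a] with C₁=M₀(3b²-L²)/(6L)=-5/2 = (15·1²/(2·4)+(-5/2))/200000 = -1/320000 rad
Superposition: θ = Σ θ_i = -947/18000000 rad ≈ -0.000053 rad

θ(1) = -947/18000000 rad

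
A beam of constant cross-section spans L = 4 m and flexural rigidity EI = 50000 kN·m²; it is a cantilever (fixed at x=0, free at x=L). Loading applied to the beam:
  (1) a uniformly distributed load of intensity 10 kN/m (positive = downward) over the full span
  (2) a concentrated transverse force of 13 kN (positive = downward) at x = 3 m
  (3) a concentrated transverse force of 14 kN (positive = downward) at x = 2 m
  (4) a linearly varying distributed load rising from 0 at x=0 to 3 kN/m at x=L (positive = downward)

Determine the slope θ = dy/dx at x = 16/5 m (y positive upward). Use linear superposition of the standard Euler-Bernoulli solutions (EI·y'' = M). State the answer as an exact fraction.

θ(16/5) = -810263/187500000 rad

Load 1 — uniform load w=10 kN/m over full span:
  θ_1 = -wx(x²-3Lx+3L²)/(6EI) = -10·(16/5)·((16/5)²-3·4·(16/5)+3·4²)/(6·50000) = -496/234375 rad
Load 2 — point force P=13 kN at a=3 m (b=L-a=1):
  θ_2 = -Pa²/(2EI)  [x>a] = -13·3²/(2·50000) = -117/100000 rad
Load 3 — point force P=14 kN at a=2 m (b=L-a=2):
  θ_3 = -Pa²/(2EI)  [x>a] = -14·2²/(2·50000) = -7/12500 rad
Load 4 — triangular load w₀=3 kN/m (0→w₀ over full span):
  θ_4 = (w₀Lx²/4-w₀L²x/3-w₀x⁴/(24L))/EI = (3·4·(16/5)²/4-3·4²·(16/5)/3-3·(16/5)⁴/(24·4))/50000 = -928/1953125 rad
Superposition: θ = Σ θ_i = -810263/187500000 rad ≈ -0.004321 rad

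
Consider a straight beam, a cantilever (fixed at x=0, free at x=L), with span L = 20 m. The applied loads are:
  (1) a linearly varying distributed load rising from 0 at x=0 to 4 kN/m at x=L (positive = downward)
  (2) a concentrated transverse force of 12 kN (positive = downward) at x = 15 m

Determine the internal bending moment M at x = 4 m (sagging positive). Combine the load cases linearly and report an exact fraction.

Load 1 — triangular load w₀=4 kN/m (0→w₀ over full span):
  M_1 = w₀Lx/2 - w₀L²/3 - w₀x³/(6L) = 4·20·4/2 - 4·20²/3 - 4·4³/(6·20) = -5632/15 kN·m
Load 2 — point force P=12 kN at a=15 m (b=L-a=5):
  M_2 = -P(a-x)  [x≤a] = -12·(15-4) = -132 kN·m
Superposition: M = Σ M_i = -7612/15 kN·m ≈ -507.466667 kN·m

M(4) = -7612/15 kN·m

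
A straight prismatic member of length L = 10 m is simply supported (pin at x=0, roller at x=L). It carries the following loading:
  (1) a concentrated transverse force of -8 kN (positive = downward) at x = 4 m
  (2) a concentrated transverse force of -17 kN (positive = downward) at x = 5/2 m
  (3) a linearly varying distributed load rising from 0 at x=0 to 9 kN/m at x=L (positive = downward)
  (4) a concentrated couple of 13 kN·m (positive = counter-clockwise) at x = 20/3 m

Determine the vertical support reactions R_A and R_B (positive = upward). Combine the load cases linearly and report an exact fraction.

Load 1 — point force P=-8 kN at a=4 m (b=L-a=6):
  R_A = Pb/L = (-8)·6/10 = -24/5 kN
  R_B = Pa/L = (-8)·4/10 = -16/5 kN
Load 2 — point force P=-17 kN at a=5/2 m (b=L-a=15/2):
  R_A = Pb/L = (-17)·(15/2)/10 = -51/4 kN
  R_B = Pa/L = (-17)·(5/2)/10 = -17/4 kN
Load 3 — triangular load w₀=9 kN/m (0→w₀ over full span):
  R_A = w₀L/6 = 9·10/6 = 15 kN
  R_B = w₀L/3 = 9·10/3 = 30 kN
Load 4 — applied couple M₀=13 kN·m at a=20/3 m (b=L-a=10/3):
  R_A = M₀/L = 13/10 kN
  R_B = -M₀/L = -13/10 kN
Superposition: R_A = -5/4 kN, R_B = 85/4 kN

R_A = -5/4 kN, R_B = 85/4 kN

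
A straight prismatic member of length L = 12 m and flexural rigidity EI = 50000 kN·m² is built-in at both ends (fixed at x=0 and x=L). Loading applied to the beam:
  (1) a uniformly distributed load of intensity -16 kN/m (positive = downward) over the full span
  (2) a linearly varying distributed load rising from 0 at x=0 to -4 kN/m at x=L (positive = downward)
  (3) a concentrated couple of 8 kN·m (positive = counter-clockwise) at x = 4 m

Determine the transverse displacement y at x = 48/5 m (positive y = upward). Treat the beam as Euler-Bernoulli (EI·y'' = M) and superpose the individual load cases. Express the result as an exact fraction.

y(48/5) = 399484/48828125 m

Load 1 — uniform load w=-16 kN/m over full span:
  y_1 = -wx²(L-x)²/(24EI) = -(-16)·(48/5)²·(12-(48/5))²/(24·50000) = 13824/1953125 m
Load 2 — triangular load w₀=-4 kN/m (0→w₀ over full span):
  y_2 = -w₀x²(L-x)²(x+2L)/(120LEI) = -(-4)·(48/5)²·(12-(48/5))²·((48/5)+2·12)/(120·12·50000) = 48384/48828125 m
Load 3 — applied couple M₀=8 kN·m at a=4 m (b=L-a=8):
  y_3 = (R_Ax³/6 - M_Ax²/2 - M₀(x-a)²/2)/EI  [x>a] with R_A=8/9, M_A=0 = ((8/9)·(48/5)³/6 - 0·(48/5)²/2 - 8·((48/5)-4)²/2)/50000 = 44/390625 m
Superposition: y = Σ y_i = 399484/48828125 m ≈ 0.008181 m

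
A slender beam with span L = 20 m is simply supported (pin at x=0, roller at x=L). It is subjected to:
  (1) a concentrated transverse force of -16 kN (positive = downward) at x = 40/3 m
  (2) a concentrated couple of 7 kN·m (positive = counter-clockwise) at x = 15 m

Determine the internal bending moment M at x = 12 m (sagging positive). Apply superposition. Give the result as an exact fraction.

Load 1 — point force P=-16 kN at a=40/3 m (b=L-a=20/3):
  M_1 = Pbx/L  [x≤a] = (-16)·(20/3)·12/20 = -64 kN·m
Load 2 — applied couple M₀=7 kN·m at a=15 m (b=L-a=5):
  M_2 = M₀x/L  [x≤a] = 7·12/20 = 21/5 kN·m
Superposition: M = Σ M_i = -299/5 kN·m ≈ -59.800000 kN·m

M(12) = -299/5 kN·m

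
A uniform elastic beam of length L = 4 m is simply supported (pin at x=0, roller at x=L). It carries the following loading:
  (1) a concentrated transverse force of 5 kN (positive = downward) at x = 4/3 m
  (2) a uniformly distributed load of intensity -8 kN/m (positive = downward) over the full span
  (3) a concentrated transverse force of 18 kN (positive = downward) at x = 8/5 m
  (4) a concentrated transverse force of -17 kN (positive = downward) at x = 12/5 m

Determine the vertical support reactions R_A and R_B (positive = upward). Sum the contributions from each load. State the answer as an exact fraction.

R_A = -26/3 kN, R_B = -52/3 kN

Load 1 — point force P=5 kN at a=4/3 m (b=L-a=8/3):
  R_A = Pb/L = 5·(8/3)/4 = 10/3 kN
  R_B = Pa/L = 5·(4/3)/4 = 5/3 kN
Load 2 — uniform load w=-8 kN/m over full span:
  R_A = wL/2 = (-8)·4/2 = -16 kN
  R_B = wL/2 = (-8)·4/2 = -16 kN
Load 3 — point force P=18 kN at a=8/5 m (b=L-a=12/5):
  R_A = Pb/L = 18·(12/5)/4 = 54/5 kN
  R_B = Pa/L = 18·(8/5)/4 = 36/5 kN
Load 4 — point force P=-17 kN at a=12/5 m (b=L-a=8/5):
  R_A = Pb/L = (-17)·(8/5)/4 = -34/5 kN
  R_B = Pa/L = (-17)·(12/5)/4 = -51/5 kN
Superposition: R_A = -26/3 kN, R_B = -52/3 kN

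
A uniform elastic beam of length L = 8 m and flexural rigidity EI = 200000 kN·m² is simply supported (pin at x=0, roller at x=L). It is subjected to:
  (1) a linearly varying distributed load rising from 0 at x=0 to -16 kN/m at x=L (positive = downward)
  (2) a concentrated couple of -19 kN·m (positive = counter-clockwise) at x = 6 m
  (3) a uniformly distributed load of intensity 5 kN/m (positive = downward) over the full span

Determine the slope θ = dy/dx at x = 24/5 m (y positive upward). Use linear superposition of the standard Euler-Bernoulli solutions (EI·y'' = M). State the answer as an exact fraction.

Load 1 — triangular load w₀=-16 kN/m (0→w₀ over full span):
  θ_1 = -w₀(7L⁴-30L²x²+15x⁴)/(360LEI) = -(-16)·(7·8⁴-30·8²·(24/5)²+15·(24/5)⁴)/(360·8·200000) = -3712/17578125 rad
Load 2 — applied couple M₀=-19 kN·m at a=6 m (b=L-a=2):
  θ_2 = (M₀x²/(2L)+C₁)/EI  [x≤a] with C₁=M₀(3b²-L²)/(6L)=247/12 = ((-19)·(24/5)²/(2·8)+(247/12))/200000 = -2033/60000000 rad
Load 3 — uniform load w=5 kN/m over full span:
  θ_3 = -w(L³-6Lx²+4x³)/(24EI) = -5·(8³-6·8·(24/5)²+4·(24/5)³)/(24·200000) = 37/234375 rad
Superposition: θ = Σ θ_i = -392347/4500000000 rad ≈ -0.000087 rad

θ(24/5) = -392347/4500000000 rad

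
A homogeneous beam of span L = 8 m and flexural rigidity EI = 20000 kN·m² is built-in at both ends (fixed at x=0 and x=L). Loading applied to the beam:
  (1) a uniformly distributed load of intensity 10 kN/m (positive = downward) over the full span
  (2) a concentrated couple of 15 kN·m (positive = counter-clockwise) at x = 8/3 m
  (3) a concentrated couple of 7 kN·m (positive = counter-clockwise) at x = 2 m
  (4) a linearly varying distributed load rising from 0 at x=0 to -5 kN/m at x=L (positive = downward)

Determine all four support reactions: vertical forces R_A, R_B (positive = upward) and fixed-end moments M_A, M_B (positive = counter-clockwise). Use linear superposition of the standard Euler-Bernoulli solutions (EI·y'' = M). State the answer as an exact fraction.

R_A = 2399/64 kN, M_A = 1985/48 kN·m, R_B = 1441/64 kN, M_B = -1447/48 kN·m

Load 1 — uniform load w=10 kN/m over full span:
  R_A = wL/2 = 10·8/2 = 40 kN
  M_A = wL²/12 = 10·8²/12 = 160/3 kN·m
  R_B = wL/2 = 10·8/2 = 40 kN
  M_B = -wL²/12 = -10·8²/12 = -160/3 kN·m
Load 2 — applied couple M₀=15 kN·m at a=8/3 m (b=L-a=16/3):
  R_A = 6M₀ab/L³ = 6·15·(8/3)·(16/3)/8³ = 5/2 kN
  M_A = M₀b(2a-b)/L² = 15·(16/3)·(2·(8/3)-(16/3))/8² = 0 kN·m
  R_B = -6M₀ab/L³ = -6·15·(8/3)·(16/3)/8³ = -5/2 kN
  M_B = M₀a(2b-a)/L² = 15·(8/3)·(2·(16/3)-(8/3))/8² = 5 kN·m
Load 3 — applied couple M₀=7 kN·m at a=2 m (b=L-a=6):
  R_A = 6M₀ab/L³ = 6·7·2·6/8³ = 63/64 kN
  M_A = M₀b(2a-b)/L² = 7·6·(2·2-6)/8² = -21/16 kN·m
  R_B = -6M₀ab/L³ = -6·7·2·6/8³ = -63/64 kN
  M_B = M₀a(2b-a)/L² = 7·2·(2·6-2)/8² = 35/16 kN·m
Load 4 — triangular load w₀=-5 kN/m (0→w₀ over full span):
  R_A = 3w₀L/20 = 3·(-5)·8/20 = -6 kN
  M_A = w₀L²/30 = (-5)·8²/30 = -32/3 kN·m
  R_B = 7w₀L/20 = 7·(-5)·8/20 = -14 kN
  M_B = -w₀L²/20 = -(-5)·8²/20 = 16 kN·m
Superposition: R_A = 2399/64 kN, M_A = 1985/48 kN·m, R_B = 1441/64 kN, M_B = -1447/48 kN·m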